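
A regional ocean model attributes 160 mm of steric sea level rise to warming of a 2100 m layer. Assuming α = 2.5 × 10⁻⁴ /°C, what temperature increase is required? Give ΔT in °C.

0.305 °C

ΔT = Δh/(αH) = 0.16 / (2.5×10⁻⁴ × 2100) ≈ 0.3048 °C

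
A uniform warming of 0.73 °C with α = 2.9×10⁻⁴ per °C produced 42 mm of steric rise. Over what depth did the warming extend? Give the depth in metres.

about 200 m

H = Δh/(αΔT) = 0.042 / (2.9×10⁻⁴ × 0.73) ≈ 198.4 m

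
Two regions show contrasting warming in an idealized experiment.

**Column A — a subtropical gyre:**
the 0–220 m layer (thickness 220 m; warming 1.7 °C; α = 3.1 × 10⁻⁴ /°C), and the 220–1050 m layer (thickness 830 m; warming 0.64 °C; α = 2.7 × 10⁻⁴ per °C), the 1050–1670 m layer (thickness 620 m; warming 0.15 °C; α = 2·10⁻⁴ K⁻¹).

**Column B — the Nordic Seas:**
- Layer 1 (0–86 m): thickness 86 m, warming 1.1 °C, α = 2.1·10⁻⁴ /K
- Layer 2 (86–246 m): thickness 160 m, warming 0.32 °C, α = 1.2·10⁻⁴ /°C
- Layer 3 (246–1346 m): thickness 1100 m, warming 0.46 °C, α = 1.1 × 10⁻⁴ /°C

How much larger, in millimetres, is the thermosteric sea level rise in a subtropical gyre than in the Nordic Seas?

196 mm larger

A 0–220 m: 3.1×10⁻⁴ × 220 × 1.7 = 0.11594 m
A 830 × 2.7×10⁻⁴ × 0.64 = 0.143424 m
A 1050–1670 m: 0.15 × 620 × 2×10⁻⁴ = 0.01860 m
A total: 0.277964 m
B Layer 1: 86 × 1.1 × 2.1×10⁻⁴ = 0.019866 m
B 86–246 m: 0.32 × 1.2×10⁻⁴ × 160 = 0.006144 m
B Layer 3: 1100 × 1.1×10⁻⁴ × 0.46 = 0.05566 m
B total: 0.08167 m
Difference: 0.277964 − 0.08167 = 0.196294 m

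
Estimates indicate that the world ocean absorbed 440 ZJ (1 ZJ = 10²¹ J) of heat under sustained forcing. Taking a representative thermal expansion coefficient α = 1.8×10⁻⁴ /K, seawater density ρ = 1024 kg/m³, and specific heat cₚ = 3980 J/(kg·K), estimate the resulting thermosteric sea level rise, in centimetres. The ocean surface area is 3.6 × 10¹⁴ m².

5.4 cm of thermosteric rise

Per unit area: Q = 440×10²¹ / (3.6×10¹⁴) ≈ 1.222×10⁹ J/m²
Δh = αQ/(ρcₚ) = 1.8×10⁻⁴ × 1.222×10⁹ / (1024 × 3980) ≈ 0.053971 m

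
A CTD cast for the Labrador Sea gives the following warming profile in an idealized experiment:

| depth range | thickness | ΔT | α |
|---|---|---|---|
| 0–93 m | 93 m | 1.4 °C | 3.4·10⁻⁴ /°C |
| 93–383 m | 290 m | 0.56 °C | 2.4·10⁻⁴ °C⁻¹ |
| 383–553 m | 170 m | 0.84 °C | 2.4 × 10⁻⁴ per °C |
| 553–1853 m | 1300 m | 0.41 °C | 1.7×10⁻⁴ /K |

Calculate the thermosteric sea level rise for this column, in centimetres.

Layer 1: 93 × 1.4 × 3.4×10⁻⁴ = 0.044268 m
290 × 2.4×10⁻⁴ × 0.56 = 0.038976 m
0.84 × 2.4×10⁻⁴ × 170 = 0.034272 m
553–1853 m: 0.41 × 1300 × 1.7×10⁻⁴ = 0.09061 m
Δh = 0.044268 + 0.038976 + 0.034272 + 0.09061 = 0.208126 m

20.8 cm of thermosteric rise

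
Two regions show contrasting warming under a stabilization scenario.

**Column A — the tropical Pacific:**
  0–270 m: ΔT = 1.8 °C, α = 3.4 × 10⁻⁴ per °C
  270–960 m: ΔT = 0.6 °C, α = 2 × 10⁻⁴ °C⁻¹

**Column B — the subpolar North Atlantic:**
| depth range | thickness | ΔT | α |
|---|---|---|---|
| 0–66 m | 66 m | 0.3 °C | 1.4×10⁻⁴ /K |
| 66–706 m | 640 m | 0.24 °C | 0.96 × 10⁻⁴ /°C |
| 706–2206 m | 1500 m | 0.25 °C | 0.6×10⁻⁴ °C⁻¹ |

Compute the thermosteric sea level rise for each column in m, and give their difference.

A 1.8 × 3.4×10⁻⁴ × 270 = 0.16524 m
A 2×10⁻⁴ × 690 × 0.6 = 0.08280 m
A total: 0.24804 m
B Layer 1: 0.3 × 1.4×10⁻⁴ × 66 = 0.002772 m
B 66–706 m: 640 × 0.96×10⁻⁴ × 0.24 = 0.0147456 m
B 0.25 × 1500 × 0.6×10⁻⁴ = 0.02250 m
B total: 0.0400176 m
Difference: 0.24804 − 0.0400176 = 0.2080224 m

A: 0.25 m; B: 0.040 m; difference 0.21 m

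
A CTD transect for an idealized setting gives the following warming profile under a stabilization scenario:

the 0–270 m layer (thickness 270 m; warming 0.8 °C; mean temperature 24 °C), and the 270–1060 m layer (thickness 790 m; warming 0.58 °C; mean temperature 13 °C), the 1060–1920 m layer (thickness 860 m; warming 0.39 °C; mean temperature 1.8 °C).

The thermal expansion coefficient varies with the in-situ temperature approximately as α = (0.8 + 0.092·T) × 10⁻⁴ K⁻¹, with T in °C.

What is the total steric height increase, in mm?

Layer 1: α = (0.8 + 0.092×24)×10⁻⁴ = 3.008×10⁻⁴ K⁻¹
Layer 2: α = (0.8 + 0.092×13)×10⁻⁴ = 1.996×10⁻⁴ K⁻¹
Layer 3: α = (0.8 + 0.092×1.8)×10⁻⁴ = 0.9656×10⁻⁴ K⁻¹
270 × 3.008×10⁻⁴ × 0.8 = 0.0649728 m
0.58 × 790 × 1.996×10⁻⁴ = 0.09145672 m
1060–1920 m: 860 × 0.39 × 0.9656×10⁻⁴ = 0.032386224 m
Δh = 0.0649728 + 0.09145672 + 0.032386224 = 0.188815744 m ≈ 189 mm

189 mm of thermosteric rise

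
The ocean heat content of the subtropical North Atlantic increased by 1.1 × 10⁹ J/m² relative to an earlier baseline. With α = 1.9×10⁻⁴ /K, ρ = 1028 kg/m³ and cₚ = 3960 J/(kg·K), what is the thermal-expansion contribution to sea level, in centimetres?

Δh = αQ/(ρcₚ) = 1.9×10⁻⁴ × 1.1×10⁹ / (1028 × 3960) ≈ 0.05134 m

Δh ≈ 5.1 cm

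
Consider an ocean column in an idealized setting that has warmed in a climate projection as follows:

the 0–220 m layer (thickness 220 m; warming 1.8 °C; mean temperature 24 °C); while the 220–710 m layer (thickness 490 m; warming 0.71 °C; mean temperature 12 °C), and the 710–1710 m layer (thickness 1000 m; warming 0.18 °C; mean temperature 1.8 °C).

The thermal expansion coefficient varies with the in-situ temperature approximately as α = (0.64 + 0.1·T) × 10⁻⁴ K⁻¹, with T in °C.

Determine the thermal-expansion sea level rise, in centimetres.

Layer 1: α = (0.64 + 0.1×24)×10⁻⁴ = 3.04×10⁻⁴ K⁻¹
Layer 2: α = (0.64 + 0.1×12)×10⁻⁴ = 1.84×10⁻⁴ K⁻¹
Layer 3: α = (0.64 + 0.1×1.8)×10⁻⁴ = 0.82×10⁻⁴ K⁻¹
Layer 1: 3.04×10⁻⁴ × 1.8 × 220 = 0.120384 m
1.84×10⁻⁴ × 490 × 0.71 = 0.0640136 m
1000 × 0.82×10⁻⁴ × 0.18 = 0.01476 m
Δh = 0.120384 + 0.0640136 + 0.01476 = 0.1991576 m ≈ 19.9 cm

about 19.9 cm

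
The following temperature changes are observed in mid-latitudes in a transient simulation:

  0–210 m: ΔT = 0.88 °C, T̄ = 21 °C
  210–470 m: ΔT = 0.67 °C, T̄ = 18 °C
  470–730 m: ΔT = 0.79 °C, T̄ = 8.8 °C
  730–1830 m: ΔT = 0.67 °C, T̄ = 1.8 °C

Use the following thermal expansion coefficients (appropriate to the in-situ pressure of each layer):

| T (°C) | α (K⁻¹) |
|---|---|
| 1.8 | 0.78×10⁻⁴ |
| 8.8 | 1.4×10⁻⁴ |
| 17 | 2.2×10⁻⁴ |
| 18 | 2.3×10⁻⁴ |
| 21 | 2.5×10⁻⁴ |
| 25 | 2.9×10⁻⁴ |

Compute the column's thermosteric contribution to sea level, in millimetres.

173 mm of thermosteric rise

Layer 1 at 21 °C → α = 2.5×10⁻⁴ K⁻¹
Layer 2 at 18 °C → α = 2.3×10⁻⁴ K⁻¹
Layer 3 at 8.8 °C → α = 1.4×10⁻⁴ K⁻¹
Layer 4 at 1.8 °C → α = 0.78×10⁻⁴ K⁻¹
210 × 0.88 × 2.5×10⁻⁴ = 0.04620 m
210–470 m: 2.3×10⁻⁴ × 0.67 × 260 = 0.040066 m
Layer 3: 260 × 0.79 × 1.4×10⁻⁴ = 0.028756 m
0.78×10⁻⁴ × 1100 × 0.67 = 0.057486 m
Δh = 0.04620 + 0.040066 + 0.028756 + 0.057486 = 0.172508 m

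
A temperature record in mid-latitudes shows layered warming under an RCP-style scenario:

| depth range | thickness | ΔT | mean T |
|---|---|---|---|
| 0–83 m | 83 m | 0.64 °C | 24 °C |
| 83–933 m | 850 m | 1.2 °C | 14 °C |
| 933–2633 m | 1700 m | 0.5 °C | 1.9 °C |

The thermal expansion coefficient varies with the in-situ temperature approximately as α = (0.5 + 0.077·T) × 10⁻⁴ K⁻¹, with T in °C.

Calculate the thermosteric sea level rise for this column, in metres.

Layer 1: α = (0.5 + 0.077×24)×10⁻⁴ = 2.348×10⁻⁴ K⁻¹
Layer 2: α = (0.5 + 0.077×14)×10⁻⁴ = 1.578×10⁻⁴ K⁻¹
Layer 3: α = (0.5 + 0.077×1.9)×10⁻⁴ = 0.6463×10⁻⁴ K⁻¹
0–83 m: 2.348×10⁻⁴ × 83 × 0.64 = 0.012472576 m
Layer 2: 1.578×10⁻⁴ × 850 × 1.2 = 0.160956 m
0.5 × 0.6463×10⁻⁴ × 1700 = 0.0549355 m
Δh = 0.012472576 + 0.160956 + 0.0549355 = 0.228364076 m

Δh ≈ 0.23 m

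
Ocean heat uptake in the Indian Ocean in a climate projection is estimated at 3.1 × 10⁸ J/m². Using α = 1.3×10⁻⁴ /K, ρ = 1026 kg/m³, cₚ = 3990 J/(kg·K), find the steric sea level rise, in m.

Δh = αQ/(ρcₚ) = 1.3×10⁻⁴ × 3.1×10⁸ / (1026 × 3990) ≈ 0.0098443 m

0.00984 m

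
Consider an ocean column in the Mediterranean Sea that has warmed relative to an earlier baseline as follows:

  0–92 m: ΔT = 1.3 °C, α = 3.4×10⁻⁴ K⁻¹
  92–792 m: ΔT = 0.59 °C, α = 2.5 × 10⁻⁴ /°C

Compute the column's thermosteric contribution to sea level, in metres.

0.14 m

1.3 × 92 × 3.4×10⁻⁴ = 0.040664 m
700 × 0.59 × 2.5×10⁻⁴ = 0.10325 m
Δh = 0.040664 + 0.10325 = 0.143914 m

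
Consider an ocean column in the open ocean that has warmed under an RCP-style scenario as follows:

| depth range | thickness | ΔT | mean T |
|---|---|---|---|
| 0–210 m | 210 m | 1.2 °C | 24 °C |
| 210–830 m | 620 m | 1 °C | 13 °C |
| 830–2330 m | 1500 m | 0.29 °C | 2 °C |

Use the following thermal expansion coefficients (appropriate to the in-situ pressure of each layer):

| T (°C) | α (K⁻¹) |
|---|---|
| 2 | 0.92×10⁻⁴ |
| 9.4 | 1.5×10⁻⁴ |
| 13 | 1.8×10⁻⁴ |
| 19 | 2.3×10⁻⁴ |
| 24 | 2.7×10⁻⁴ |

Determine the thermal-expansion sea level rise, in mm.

Layer 1 at 24 °C → α = 2.7×10⁻⁴ K⁻¹
Layer 2 at 13 °C → α = 1.8×10⁻⁴ K⁻¹
Layer 3 at 2 °C → α = 0.92×10⁻⁴ K⁻¹
Layer 1: 210 × 2.7×10⁻⁴ × 1.2 = 0.06804 m
Layer 2: 620 × 1 × 1.8×10⁻⁴ = 0.11160 m
830–2330 m: 1500 × 0.29 × 0.92×10⁻⁴ = 0.04002 m
Δh = 0.06804 + 0.11160 + 0.04002 = 0.21966 m ≈ 220 mm

220 mm of thermosteric rise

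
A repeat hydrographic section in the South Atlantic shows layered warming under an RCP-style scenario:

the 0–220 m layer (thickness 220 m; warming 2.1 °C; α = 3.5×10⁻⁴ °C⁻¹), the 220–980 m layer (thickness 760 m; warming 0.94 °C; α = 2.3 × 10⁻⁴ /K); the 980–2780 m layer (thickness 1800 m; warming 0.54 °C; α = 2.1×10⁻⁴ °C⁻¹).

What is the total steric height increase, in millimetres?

220 × 3.5×10⁻⁴ × 2.1 = 0.16170 m
Layer 2: 0.94 × 760 × 2.3×10⁻⁴ = 0.164312 m
Layer 3: 1800 × 2.1×10⁻⁴ × 0.54 = 0.20412 m
Δh = 0.16170 + 0.164312 + 0.20412 = 0.530132 m

Δh = 530 mm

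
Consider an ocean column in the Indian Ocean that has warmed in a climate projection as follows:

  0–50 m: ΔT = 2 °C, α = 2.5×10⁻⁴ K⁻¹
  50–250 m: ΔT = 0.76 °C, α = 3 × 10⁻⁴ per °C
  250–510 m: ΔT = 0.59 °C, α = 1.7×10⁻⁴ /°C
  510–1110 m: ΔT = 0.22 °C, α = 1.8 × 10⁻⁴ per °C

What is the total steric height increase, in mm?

0–50 m: 50 × 2 × 2.5×10⁻⁴ = 0.02500 m
0.76 × 200 × 3×10⁻⁴ = 0.04560 m
Layer 3: 0.59 × 1.7×10⁻⁴ × 260 = 0.026078 m
510–1110 m: 1.8×10⁻⁴ × 600 × 0.22 = 0.02376 m
Δh = 0.02500 + 0.04560 + 0.026078 + 0.02376 = 0.120438 m

Δh = 120 mm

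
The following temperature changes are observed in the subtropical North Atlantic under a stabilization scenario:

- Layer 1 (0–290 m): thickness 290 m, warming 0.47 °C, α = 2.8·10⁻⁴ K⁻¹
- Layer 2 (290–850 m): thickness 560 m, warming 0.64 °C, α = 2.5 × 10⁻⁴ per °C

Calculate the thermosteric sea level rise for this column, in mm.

about 130 mm

0–290 m: 2.8×10⁻⁴ × 0.47 × 290 = 0.038164 m
2.5×10⁻⁴ × 560 × 0.64 = 0.08960 m
Δh = 0.038164 + 0.08960 = 0.127764 m ≈ 130 mm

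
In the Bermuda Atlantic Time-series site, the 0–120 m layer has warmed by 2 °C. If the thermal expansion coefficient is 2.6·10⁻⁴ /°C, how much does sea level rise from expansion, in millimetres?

62 mm of thermosteric rise

Δh = αΔT·H = 2.6×10⁻⁴ × 2 × 120 = 0.06240 m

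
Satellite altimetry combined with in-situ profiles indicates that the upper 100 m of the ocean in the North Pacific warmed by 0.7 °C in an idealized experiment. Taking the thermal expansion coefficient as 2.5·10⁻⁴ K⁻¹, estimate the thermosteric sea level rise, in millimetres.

17.5 mm of thermosteric rise

Δh = αΔT·H = 2.5×10⁻⁴ × 0.7 × 100 = 0.01750 m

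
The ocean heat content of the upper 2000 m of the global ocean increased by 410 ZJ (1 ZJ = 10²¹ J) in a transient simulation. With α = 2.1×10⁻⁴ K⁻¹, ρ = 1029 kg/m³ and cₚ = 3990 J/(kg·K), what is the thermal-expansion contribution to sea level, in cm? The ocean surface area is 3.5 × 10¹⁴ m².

Per unit area: Q = 410×10²¹ / (3.5×10¹⁴) ≈ 1.171×10⁹ J/m²
Δh = αQ/(ρcₚ) = 2.1×10⁻⁴ × 1.171×10⁹ / (1029 × 3990) ≈ 0.059895 m

5.99 cm of thermosteric rise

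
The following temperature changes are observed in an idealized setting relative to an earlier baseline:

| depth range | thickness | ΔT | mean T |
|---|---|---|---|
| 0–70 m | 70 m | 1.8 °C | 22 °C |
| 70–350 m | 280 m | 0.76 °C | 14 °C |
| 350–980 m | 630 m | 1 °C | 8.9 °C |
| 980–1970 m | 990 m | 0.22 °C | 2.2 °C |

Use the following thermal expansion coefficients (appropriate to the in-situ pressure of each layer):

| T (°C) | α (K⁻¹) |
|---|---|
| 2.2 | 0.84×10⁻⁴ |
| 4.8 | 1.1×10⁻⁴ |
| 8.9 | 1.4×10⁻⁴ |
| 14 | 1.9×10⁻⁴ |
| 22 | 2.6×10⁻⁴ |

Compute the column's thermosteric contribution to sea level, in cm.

18.0 cm

Layer 1 at 22 °C → α = 2.6×10⁻⁴ K⁻¹
Layer 2 at 14 °C → α = 1.9×10⁻⁴ K⁻¹
Layer 3 at 8.9 °C → α = 1.4×10⁻⁴ K⁻¹
Layer 4 at 2.2 °C → α = 0.84×10⁻⁴ K⁻¹
70 × 1.8 × 2.6×10⁻⁴ = 0.03276 m
Layer 2: 0.76 × 1.9×10⁻⁴ × 280 = 0.040432 m
Layer 3: 1.4×10⁻⁴ × 1 × 630 = 0.08820 m
0.22 × 0.84×10⁻⁴ × 990 = 0.0182952 m
Δh = 0.03276 + 0.040432 + 0.08820 + 0.0182952 = 0.1796872 m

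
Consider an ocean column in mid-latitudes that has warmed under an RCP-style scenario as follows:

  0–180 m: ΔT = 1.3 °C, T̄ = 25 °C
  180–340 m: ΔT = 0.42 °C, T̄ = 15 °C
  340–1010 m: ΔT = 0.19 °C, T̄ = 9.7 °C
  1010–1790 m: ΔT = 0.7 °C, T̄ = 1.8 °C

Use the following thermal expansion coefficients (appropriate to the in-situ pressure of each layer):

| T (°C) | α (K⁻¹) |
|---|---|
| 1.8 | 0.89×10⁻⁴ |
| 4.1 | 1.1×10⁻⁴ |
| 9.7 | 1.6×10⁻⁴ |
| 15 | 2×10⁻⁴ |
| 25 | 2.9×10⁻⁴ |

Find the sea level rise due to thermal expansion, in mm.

Layer 1 at 25 °C → α = 2.9×10⁻⁴ K⁻¹
Layer 2 at 15 °C → α = 2×10⁻⁴ K⁻¹
Layer 3 at 9.7 °C → α = 1.6×10⁻⁴ K⁻¹
Layer 4 at 1.8 °C → α = 0.89×10⁻⁴ K⁻¹
0–180 m: 1.3 × 2.9×10⁻⁴ × 180 = 0.06786 m
Layer 2: 2×10⁻⁴ × 0.42 × 160 = 0.01344 m
Layer 3: 0.19 × 670 × 1.6×10⁻⁴ = 0.020368 m
1010–1790 m: 780 × 0.89×10⁻⁴ × 0.7 = 0.048594 m
Δh = 0.06786 + 0.01344 + 0.020368 + 0.048594 = 0.150262 m ≈ 150 mm

Δh ≈ 150 mm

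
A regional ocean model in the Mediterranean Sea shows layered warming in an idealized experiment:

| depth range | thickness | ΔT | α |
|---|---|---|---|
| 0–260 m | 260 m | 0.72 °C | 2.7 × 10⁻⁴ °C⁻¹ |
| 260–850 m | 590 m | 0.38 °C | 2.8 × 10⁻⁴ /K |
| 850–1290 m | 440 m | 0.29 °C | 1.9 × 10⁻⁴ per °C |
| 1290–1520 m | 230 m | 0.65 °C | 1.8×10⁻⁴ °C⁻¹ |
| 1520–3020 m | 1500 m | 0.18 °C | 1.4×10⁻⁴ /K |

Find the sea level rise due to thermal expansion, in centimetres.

Layer 1: 2.7×10⁻⁴ × 260 × 0.72 = 0.050544 m
260–850 m: 590 × 2.8×10⁻⁴ × 0.38 = 0.062776 m
Layer 3: 0.29 × 1.9×10⁻⁴ × 440 = 0.024244 m
1290–1520 m: 0.65 × 1.8×10⁻⁴ × 230 = 0.02691 m
1520–3020 m: 0.18 × 1500 × 1.4×10⁻⁴ = 0.03780 m
Δh = 0.050544 + 0.062776 + 0.024244 + 0.02691 + 0.03780 = 0.202274 m

20.2 cm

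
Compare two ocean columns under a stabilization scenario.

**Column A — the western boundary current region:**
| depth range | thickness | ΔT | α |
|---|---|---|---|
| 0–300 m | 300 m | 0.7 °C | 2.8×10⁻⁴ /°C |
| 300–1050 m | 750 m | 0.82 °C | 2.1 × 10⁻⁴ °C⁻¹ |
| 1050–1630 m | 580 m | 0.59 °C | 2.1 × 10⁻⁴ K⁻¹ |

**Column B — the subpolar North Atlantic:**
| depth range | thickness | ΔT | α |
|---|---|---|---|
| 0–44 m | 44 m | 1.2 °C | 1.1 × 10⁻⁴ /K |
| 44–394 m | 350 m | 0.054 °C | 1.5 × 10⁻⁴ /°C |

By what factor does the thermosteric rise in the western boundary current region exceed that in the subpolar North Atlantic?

A 2.8×10⁻⁴ × 0.7 × 300 = 0.05880 m
A Layer 2: 0.82 × 750 × 2.1×10⁻⁴ = 0.12915 m
A 0.59 × 2.1×10⁻⁴ × 580 = 0.071862 m
A total: 0.259812 m
B Layer 1: 44 × 1.2 × 1.1×10⁻⁴ = 0.005808 m
B 44–394 m: 0.054 × 1.5×10⁻⁴ × 350 = 0.002835 m
B total: 0.008643 m
Ratio: 0.259812 / 0.008643 ≈ 30.06

a factor of 30.1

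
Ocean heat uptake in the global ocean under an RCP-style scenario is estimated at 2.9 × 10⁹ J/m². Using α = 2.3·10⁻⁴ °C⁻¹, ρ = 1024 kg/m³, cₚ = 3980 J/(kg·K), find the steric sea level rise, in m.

Δh = αQ/(ρcₚ) = 2.3×10⁻⁴ × 2.9×10⁹ / (1024 × 3980) ≈ 0.16366 m

Δh ≈ 0.16 m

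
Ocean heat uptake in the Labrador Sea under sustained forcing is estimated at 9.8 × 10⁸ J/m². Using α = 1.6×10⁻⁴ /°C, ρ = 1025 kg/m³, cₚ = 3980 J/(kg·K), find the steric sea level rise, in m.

Δh = αQ/(ρcₚ) = 1.6×10⁻⁴ × 9.8×10⁸ / (1025 × 3980) ≈ 0.038436 m

0.0384 m of thermosteric rise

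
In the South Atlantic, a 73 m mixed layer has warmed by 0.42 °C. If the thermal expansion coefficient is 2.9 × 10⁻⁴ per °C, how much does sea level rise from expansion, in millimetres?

8.89 mm

Δh = αΔT·H = 2.9×10⁻⁴ × 0.42 × 73 = 0.0088914 m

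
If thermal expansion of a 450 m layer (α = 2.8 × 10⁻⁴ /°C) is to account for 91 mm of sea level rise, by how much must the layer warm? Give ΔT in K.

about 0.722 K

ΔT = Δh/(αH) = 0.091 / (2.8×10⁻⁴ × 450) ≈ 0.7222 K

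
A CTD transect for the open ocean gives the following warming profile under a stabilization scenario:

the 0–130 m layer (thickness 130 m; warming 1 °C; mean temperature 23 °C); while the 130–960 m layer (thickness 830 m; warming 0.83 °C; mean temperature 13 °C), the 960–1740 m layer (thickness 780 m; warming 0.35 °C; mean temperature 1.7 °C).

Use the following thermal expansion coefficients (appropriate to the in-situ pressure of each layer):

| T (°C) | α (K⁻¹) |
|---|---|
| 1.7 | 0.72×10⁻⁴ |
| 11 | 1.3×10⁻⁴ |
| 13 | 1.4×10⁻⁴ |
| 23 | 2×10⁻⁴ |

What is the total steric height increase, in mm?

Δh = 142 mm

Layer 1 at 23 °C → α = 2×10⁻⁴ K⁻¹
Layer 2 at 13 °C → α = 1.4×10⁻⁴ K⁻¹
Layer 3 at 1.7 °C → α = 0.72×10⁻⁴ K⁻¹
Layer 1: 1 × 130 × 2×10⁻⁴ = 0.02600 m
130–960 m: 830 × 1.4×10⁻⁴ × 0.83 = 0.096446 m
Layer 3: 0.35 × 0.72×10⁻⁴ × 780 = 0.019656 m
Δh = 0.02600 + 0.096446 + 0.019656 = 0.142102 m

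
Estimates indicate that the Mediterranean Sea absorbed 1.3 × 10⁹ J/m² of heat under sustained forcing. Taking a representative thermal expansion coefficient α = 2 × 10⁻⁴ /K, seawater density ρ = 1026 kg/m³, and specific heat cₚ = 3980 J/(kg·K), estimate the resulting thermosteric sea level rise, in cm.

6.37 cm of thermosteric rise

Δh = αQ/(ρcₚ) = 2×10⁻⁴ × 1.3×10⁹ / (1026 × 3980) ≈ 0.063671 m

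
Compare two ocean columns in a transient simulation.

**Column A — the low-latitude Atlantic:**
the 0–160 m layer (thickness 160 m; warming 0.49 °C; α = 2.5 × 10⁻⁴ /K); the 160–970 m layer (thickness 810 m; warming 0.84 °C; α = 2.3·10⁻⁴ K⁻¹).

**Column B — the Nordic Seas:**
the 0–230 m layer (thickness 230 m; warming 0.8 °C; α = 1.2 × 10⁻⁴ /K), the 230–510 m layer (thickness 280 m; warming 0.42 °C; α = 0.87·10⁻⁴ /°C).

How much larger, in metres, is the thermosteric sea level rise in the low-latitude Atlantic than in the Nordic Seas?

0.14 m

A Layer 1: 160 × 0.49 × 2.5×10⁻⁴ = 0.01960 m
A 810 × 2.3×10⁻⁴ × 0.84 = 0.156492 m
A total: 0.176092 m
B 0.8 × 230 × 1.2×10⁻⁴ = 0.02208 m
B Layer 2: 280 × 0.42 × 0.87×10⁻⁴ = 0.0102312 m
B total: 0.0323112 m
Difference: 0.176092 − 0.0323112 = 0.1437808 m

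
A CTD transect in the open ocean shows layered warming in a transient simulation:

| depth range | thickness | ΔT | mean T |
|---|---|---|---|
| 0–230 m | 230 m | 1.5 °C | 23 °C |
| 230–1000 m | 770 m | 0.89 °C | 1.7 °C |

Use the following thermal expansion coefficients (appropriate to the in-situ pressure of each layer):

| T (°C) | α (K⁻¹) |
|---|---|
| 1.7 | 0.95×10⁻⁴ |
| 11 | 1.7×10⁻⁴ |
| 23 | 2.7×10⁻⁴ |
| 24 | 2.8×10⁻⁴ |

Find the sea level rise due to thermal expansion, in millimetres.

Layer 1 at 23 °C → α = 2.7×10⁻⁴ K⁻¹
Layer 2 at 1.7 °C → α = 0.95×10⁻⁴ K⁻¹
1.5 × 230 × 2.7×10⁻⁴ = 0.09315 m
230–1000 m: 0.89 × 0.95×10⁻⁴ × 770 = 0.0651035 m
Δh = 0.09315 + 0.0651035 = 0.1582535 m ≈ 158 mm

Δh ≈ 158 mm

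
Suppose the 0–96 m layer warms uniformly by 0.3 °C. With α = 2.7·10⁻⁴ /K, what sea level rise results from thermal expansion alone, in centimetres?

Δh = αΔT·H = 2.7×10⁻⁴ × 0.3 × 96 = 0.007776 m

Δh ≈ 0.78 cm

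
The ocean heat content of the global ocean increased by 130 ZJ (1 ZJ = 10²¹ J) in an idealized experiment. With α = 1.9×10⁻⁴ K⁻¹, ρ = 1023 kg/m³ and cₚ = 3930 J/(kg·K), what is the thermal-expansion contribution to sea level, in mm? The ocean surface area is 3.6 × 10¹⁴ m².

Δh ≈ 17.1 mm

Per unit area: Q = 130×10²¹ / (3.6×10¹⁴) ≈ 3.611×10⁸ J/m²
Δh = αQ/(ρcₚ) = 1.9×10⁻⁴ × 3.611×10⁸ / (1023 × 3930) ≈ 0.017065 m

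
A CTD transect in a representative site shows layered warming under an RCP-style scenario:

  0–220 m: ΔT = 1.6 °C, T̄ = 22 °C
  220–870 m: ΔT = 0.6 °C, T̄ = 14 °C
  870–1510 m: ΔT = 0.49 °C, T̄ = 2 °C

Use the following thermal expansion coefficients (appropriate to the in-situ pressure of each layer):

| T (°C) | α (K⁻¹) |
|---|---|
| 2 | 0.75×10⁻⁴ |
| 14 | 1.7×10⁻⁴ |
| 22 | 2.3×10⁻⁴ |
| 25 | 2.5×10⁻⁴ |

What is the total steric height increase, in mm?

Layer 1 at 22 °C → α = 2.3×10⁻⁴ K⁻¹
Layer 2 at 14 °C → α = 1.7×10⁻⁴ K⁻¹
Layer 3 at 2 °C → α = 0.75×10⁻⁴ K⁻¹
0–220 m: 2.3×10⁻⁴ × 1.6 × 220 = 0.08096 m
220–870 m: 1.7×10⁻⁴ × 0.6 × 650 = 0.06630 m
Layer 3: 640 × 0.49 × 0.75×10⁻⁴ = 0.02352 m
Δh = 0.08096 + 0.06630 + 0.02352 = 0.17078 m ≈ 170 mm

170 mm of thermosteric rise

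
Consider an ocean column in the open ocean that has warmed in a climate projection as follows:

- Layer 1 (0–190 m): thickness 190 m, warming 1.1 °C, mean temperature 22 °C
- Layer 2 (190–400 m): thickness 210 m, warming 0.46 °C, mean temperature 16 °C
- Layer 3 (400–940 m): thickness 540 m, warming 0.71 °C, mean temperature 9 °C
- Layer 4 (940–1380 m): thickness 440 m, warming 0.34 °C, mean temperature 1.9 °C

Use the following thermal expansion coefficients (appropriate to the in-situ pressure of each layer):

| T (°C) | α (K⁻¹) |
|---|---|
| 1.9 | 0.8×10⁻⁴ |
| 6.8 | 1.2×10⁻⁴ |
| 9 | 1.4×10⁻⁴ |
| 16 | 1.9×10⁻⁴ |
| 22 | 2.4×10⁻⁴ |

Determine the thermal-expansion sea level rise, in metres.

Layer 1 at 22 °C → α = 2.4×10⁻⁴ K⁻¹
Layer 2 at 16 °C → α = 1.9×10⁻⁴ K⁻¹
Layer 3 at 9 °C → α = 1.4×10⁻⁴ K⁻¹
Layer 4 at 1.9 °C → α = 0.8×10⁻⁴ K⁻¹
Layer 1: 190 × 2.4×10⁻⁴ × 1.1 = 0.05016 m
Layer 2: 210 × 1.9×10⁻⁴ × 0.46 = 0.018354 m
1.4×10⁻⁴ × 0.71 × 540 = 0.053676 m
Layer 4: 440 × 0.34 × 0.8×10⁻⁴ = 0.011968 m
Δh = 0.05016 + 0.018354 + 0.053676 + 0.011968 = 0.134158 m ≈ 0.134 m

0.134 m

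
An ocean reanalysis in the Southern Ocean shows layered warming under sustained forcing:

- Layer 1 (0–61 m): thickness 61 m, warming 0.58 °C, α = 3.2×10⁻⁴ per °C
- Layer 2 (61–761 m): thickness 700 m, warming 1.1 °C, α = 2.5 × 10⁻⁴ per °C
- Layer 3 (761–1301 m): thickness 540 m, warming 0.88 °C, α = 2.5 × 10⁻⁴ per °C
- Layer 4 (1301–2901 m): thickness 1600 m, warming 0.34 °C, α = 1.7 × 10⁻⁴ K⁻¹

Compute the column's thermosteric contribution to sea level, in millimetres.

Δh ≈ 415 mm

61 × 0.58 × 3.2×10⁻⁴ = 0.0113216 m
700 × 1.1 × 2.5×10⁻⁴ = 0.19250 m
Layer 3: 2.5×10⁻⁴ × 0.88 × 540 = 0.11880 m
1301–2901 m: 0.34 × 1.7×10⁻⁴ × 1600 = 0.09248 m
Δh = 0.0113216 + 0.19250 + 0.11880 + 0.09248 = 0.4151016 m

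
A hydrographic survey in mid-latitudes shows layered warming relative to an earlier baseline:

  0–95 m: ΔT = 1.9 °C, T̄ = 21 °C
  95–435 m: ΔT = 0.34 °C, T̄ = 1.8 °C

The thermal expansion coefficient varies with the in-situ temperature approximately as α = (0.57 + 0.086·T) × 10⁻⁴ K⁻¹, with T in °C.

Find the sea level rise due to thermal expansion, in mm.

about 51 mm

Layer 1: α = (0.57 + 0.086×21)×10⁻⁴ = 2.376×10⁻⁴ K⁻¹
Layer 2: α = (0.57 + 0.086×1.8)×10⁻⁴ = 0.7248×10⁻⁴ K⁻¹
0–95 m: 95 × 2.376×10⁻⁴ × 1.9 = 0.0428868 m
95–435 m: 0.7248×10⁻⁴ × 0.34 × 340 = 0.008378688 m
Δh = 0.0428868 + 0.008378688 = 0.051265488 m ≈ 51 mm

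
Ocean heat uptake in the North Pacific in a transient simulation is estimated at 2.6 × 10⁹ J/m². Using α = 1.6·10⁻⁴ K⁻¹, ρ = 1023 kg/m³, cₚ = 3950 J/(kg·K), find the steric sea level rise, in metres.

Δh = αQ/(ρcₚ) = 1.6×10⁻⁴ × 2.6×10⁹ / (1023 × 3950) ≈ 0.10295 m

0.10 m of thermosteric rise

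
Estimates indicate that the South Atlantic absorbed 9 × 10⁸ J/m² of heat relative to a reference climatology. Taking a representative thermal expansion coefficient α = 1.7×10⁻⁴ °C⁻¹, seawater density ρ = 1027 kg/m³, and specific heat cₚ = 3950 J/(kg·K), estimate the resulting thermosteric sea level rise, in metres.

Δh ≈ 0.038 m

Δh = αQ/(ρcₚ) = 1.7×10⁻⁴ × 9×10⁸ / (1027 × 3950) ≈ 0.037716 m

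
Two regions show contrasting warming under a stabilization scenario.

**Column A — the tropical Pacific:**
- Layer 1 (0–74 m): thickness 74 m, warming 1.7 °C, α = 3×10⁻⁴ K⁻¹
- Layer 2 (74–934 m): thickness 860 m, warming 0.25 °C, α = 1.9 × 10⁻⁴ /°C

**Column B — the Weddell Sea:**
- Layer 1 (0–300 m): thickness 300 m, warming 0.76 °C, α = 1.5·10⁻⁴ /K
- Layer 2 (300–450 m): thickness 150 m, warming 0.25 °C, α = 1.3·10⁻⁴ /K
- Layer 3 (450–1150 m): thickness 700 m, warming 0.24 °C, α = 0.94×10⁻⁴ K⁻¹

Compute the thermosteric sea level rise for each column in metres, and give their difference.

Δh_A ≈ 0.079 m, Δh_B ≈ 0.055 m; difference ≈ 0.024 m

A 74 × 1.7 × 3×10⁻⁴ = 0.03774 m
A Layer 2: 1.9×10⁻⁴ × 860 × 0.25 = 0.04085 m
A total: 0.07859 m
B 0–300 m: 1.5×10⁻⁴ × 300 × 0.76 = 0.03420 m
B 300–450 m: 150 × 1.3×10⁻⁴ × 0.25 = 0.004875 m
B 700 × 0.24 × 0.94×10⁻⁴ = 0.015792 m
B total: 0.054867 m
Difference: 0.07859 − 0.054867 = 0.023723 m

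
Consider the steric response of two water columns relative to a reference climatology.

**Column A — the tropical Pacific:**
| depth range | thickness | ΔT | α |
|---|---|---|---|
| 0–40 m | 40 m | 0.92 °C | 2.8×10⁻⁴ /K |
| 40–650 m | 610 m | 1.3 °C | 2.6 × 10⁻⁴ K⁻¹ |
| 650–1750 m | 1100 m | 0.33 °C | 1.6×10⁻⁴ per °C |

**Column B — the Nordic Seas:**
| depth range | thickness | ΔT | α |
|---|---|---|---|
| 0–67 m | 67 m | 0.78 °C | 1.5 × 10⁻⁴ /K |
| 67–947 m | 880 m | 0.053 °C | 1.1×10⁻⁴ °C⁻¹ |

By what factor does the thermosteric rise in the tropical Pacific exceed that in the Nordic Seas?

A 0.92 × 40 × 2.8×10⁻⁴ = 0.010304 m
A Layer 2: 1.3 × 2.6×10⁻⁴ × 610 = 0.20618 m
A 1100 × 1.6×10⁻⁴ × 0.33 = 0.05808 m
A total: 0.274564 m
B 67 × 0.78 × 1.5×10⁻⁴ = 0.007839 m
B 1.1×10⁻⁴ × 880 × 0.053 = 0.0051304 m
B total: 0.0129694 m
Ratio: 0.274564 / 0.0129694 ≈ 21.17

a factor of 21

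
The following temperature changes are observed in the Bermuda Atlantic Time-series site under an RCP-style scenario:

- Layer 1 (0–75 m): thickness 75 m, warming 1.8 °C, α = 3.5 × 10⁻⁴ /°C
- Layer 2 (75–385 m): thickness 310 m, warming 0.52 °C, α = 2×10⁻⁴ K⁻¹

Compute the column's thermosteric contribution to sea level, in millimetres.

Layer 1: 1.8 × 3.5×10⁻⁴ × 75 = 0.04725 m
0.52 × 310 × 2×10⁻⁴ = 0.03224 m
Δh = 0.04725 + 0.03224 = 0.07949 m

79.5 mm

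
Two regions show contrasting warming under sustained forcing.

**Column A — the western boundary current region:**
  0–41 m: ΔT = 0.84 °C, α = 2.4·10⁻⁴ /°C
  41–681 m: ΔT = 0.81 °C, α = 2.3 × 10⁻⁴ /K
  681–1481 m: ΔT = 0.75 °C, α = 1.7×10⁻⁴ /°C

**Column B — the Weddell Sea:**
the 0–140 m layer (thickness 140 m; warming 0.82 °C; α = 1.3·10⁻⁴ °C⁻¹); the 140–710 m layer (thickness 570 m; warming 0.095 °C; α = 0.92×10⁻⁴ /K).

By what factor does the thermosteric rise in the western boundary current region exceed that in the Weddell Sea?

11.5

A Layer 1: 2.4×10⁻⁴ × 41 × 0.84 = 0.0082656 m
A Layer 2: 2.3×10⁻⁴ × 0.81 × 640 = 0.119232 m
A Layer 3: 800 × 1.7×10⁻⁴ × 0.75 = 0.10200 m
A total: 0.2294976 m
B 0–140 m: 0.82 × 1.3×10⁻⁴ × 140 = 0.014924 m
B 140–710 m: 0.095 × 0.92×10⁻⁴ × 570 = 0.0049818 m
B total: 0.0199058 m
Ratio: 0.2294976 / 0.0199058 ≈ 11.53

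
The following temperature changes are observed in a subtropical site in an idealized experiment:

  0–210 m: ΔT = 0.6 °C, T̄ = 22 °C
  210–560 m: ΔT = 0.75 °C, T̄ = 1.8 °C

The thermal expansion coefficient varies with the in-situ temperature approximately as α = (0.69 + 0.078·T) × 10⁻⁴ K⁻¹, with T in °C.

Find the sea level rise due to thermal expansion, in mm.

Layer 1: α = (0.69 + 0.078×22)×10⁻⁴ = 2.406×10⁻⁴ K⁻¹
Layer 2: α = (0.69 + 0.078×1.8)×10⁻⁴ = 0.8304×10⁻⁴ K⁻¹
0–210 m: 210 × 2.406×10⁻⁴ × 0.6 = 0.0303156 m
Layer 2: 350 × 0.8304×10⁻⁴ × 0.75 = 0.021798 m
Δh = 0.0303156 + 0.021798 = 0.0521136 m ≈ 52 mm

Δh = 52 mm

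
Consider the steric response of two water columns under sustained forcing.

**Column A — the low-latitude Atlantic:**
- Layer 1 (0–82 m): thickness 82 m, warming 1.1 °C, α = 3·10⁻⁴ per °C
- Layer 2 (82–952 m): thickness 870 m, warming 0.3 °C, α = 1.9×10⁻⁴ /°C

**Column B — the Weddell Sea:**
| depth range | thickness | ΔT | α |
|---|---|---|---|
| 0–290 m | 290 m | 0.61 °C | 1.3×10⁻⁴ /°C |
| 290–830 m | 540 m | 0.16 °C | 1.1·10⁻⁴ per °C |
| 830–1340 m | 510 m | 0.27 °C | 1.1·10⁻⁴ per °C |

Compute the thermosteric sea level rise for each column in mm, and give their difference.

A 3×10⁻⁴ × 1.1 × 82 = 0.02706 m
A Layer 2: 1.9×10⁻⁴ × 870 × 0.3 = 0.04959 m
A total: 0.07665 m
B Layer 1: 0.61 × 290 × 1.3×10⁻⁴ = 0.022997 m
B 290–830 m: 540 × 1.1×10⁻⁴ × 0.16 = 0.009504 m
B Layer 3: 510 × 1.1×10⁻⁴ × 0.27 = 0.015147 m
B total: 0.047648 m
Difference: 0.07665 − 0.047648 = 0.029002 m

Δh_A ≈ 77 mm, Δh_B ≈ 48 mm; difference ≈ 29 mm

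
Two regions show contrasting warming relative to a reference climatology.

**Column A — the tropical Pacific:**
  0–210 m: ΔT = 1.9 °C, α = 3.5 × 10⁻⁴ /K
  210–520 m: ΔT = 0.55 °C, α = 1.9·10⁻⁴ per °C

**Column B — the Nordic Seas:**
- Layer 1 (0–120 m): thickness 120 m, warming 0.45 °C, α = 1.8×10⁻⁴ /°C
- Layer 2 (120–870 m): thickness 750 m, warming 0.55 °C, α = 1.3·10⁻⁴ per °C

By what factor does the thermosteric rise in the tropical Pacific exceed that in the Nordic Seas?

≈ 2.7×

A 0–210 m: 210 × 1.9 × 3.5×10⁻⁴ = 0.13965 m
A 210–520 m: 310 × 1.9×10⁻⁴ × 0.55 = 0.032395 m
A total: 0.172045 m
B 0–120 m: 1.8×10⁻⁴ × 0.45 × 120 = 0.00972 m
B Layer 2: 0.55 × 750 × 1.3×10⁻⁴ = 0.053625 m
B total: 0.063345 m
Ratio: 0.172045 / 0.063345 ≈ 2.716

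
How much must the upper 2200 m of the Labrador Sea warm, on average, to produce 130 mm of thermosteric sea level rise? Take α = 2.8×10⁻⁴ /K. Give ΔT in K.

ΔT ≈ 0.21 K

ΔT = Δh/(αH) = 0.13 / (2.8×10⁻⁴ × 2200) ≈ 0.2110 K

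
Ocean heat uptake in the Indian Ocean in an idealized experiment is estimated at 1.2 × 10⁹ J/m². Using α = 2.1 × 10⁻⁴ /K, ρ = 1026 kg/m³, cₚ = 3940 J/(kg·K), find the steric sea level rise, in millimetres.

62.3 mm of thermosteric rise

Δh = αQ/(ρcₚ) = 2.1×10⁻⁴ × 1.2×10⁹ / (1026 × 3940) ≈ 0.062339 m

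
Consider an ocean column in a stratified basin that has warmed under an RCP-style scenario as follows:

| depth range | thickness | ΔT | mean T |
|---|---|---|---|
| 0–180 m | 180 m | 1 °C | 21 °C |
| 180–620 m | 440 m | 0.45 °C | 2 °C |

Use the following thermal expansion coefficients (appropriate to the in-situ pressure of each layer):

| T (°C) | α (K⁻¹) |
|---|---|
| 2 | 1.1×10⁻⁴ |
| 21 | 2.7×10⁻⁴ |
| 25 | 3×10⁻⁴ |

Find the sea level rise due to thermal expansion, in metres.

Δh ≈ 0.070 m

Layer 1 at 21 °C → α = 2.7×10⁻⁴ K⁻¹
Layer 2 at 2 °C → α = 1.1×10⁻⁴ K⁻¹
Layer 1: 180 × 1 × 2.7×10⁻⁴ = 0.04860 m
Layer 2: 0.45 × 1.1×10⁻⁴ × 440 = 0.02178 m
Δh = 0.04860 + 0.02178 = 0.07038 m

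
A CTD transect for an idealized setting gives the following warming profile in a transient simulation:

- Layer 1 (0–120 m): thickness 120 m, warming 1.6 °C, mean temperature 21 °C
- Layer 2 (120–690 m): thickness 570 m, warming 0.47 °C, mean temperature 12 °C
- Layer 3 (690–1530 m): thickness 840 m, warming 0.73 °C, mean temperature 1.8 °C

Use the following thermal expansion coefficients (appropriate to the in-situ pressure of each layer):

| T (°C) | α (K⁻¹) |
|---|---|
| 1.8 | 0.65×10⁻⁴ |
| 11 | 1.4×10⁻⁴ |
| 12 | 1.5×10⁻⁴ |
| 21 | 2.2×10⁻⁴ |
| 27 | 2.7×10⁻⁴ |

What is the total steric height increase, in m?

0.12 m of thermosteric rise

Layer 1 at 21 °C → α = 2.2×10⁻⁴ K⁻¹
Layer 2 at 12 °C → α = 1.5×10⁻⁴ K⁻¹
Layer 3 at 1.8 °C → α = 0.65×10⁻⁴ K⁻¹
0–120 m: 120 × 1.6 × 2.2×10⁻⁴ = 0.04224 m
120–690 m: 570 × 1.5×10⁻⁴ × 0.47 = 0.040185 m
690–1530 m: 0.73 × 840 × 0.65×10⁻⁴ = 0.039858 m
Δh = 0.04224 + 0.040185 + 0.039858 = 0.122283 m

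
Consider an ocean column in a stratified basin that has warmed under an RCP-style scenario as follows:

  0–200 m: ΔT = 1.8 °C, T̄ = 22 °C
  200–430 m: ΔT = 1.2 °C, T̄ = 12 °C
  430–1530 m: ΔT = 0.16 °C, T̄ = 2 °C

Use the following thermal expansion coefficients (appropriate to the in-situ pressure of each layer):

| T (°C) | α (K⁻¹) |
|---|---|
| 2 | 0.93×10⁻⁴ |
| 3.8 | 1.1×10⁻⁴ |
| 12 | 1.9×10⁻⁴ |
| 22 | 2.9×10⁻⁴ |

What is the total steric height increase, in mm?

Layer 1 at 22 °C → α = 2.9×10⁻⁴ K⁻¹
Layer 2 at 12 °C → α = 1.9×10⁻⁴ K⁻¹
Layer 3 at 2 °C → α = 0.93×10⁻⁴ K⁻¹
200 × 2.9×10⁻⁴ × 1.8 = 0.10440 m
Layer 2: 1.2 × 230 × 1.9×10⁻⁴ = 0.05244 m
430–1530 m: 0.93×10⁻⁴ × 1100 × 0.16 = 0.016368 m
Δh = 0.10440 + 0.05244 + 0.016368 = 0.173208 m

Δh = 173 mm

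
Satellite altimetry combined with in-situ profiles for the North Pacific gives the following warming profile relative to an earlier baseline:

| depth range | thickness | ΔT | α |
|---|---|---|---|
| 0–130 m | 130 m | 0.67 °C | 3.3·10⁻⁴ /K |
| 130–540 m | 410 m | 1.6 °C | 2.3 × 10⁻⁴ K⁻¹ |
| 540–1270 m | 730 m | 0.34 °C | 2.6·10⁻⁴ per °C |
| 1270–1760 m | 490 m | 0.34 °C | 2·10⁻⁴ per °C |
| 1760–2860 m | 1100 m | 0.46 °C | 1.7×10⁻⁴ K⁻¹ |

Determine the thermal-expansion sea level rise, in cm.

36.3 cm of thermosteric rise

Layer 1: 0.67 × 130 × 3.3×10⁻⁴ = 0.028743 m
130–540 m: 410 × 1.6 × 2.3×10⁻⁴ = 0.15088 m
540–1270 m: 730 × 2.6×10⁻⁴ × 0.34 = 0.064532 m
1270–1760 m: 0.34 × 2×10⁻⁴ × 490 = 0.03332 m
0.46 × 1100 × 1.7×10⁻⁴ = 0.08602 m
Δh = 0.028743 + 0.15088 + 0.064532 + 0.03332 + 0.08602 = 0.363495 m ≈ 36.3 cm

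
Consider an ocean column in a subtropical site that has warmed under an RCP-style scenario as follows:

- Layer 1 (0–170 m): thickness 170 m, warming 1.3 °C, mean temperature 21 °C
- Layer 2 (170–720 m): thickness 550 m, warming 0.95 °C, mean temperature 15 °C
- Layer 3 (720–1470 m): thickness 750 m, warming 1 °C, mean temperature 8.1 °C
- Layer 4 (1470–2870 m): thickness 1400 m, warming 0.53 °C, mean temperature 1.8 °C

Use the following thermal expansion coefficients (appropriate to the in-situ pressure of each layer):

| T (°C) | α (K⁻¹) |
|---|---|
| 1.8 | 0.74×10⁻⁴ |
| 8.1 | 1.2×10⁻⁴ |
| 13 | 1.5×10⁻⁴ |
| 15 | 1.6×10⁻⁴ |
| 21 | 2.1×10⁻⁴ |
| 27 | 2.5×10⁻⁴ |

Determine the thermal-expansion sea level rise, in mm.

Layer 1 at 21 °C → α = 2.1×10⁻⁴ K⁻¹
Layer 2 at 15 °C → α = 1.6×10⁻⁴ K⁻¹
Layer 3 at 8.1 °C → α = 1.2×10⁻⁴ K⁻¹
Layer 4 at 1.8 °C → α = 0.74×10⁻⁴ K⁻¹
1.3 × 2.1×10⁻⁴ × 170 = 0.04641 m
Layer 2: 550 × 1.6×10⁻⁴ × 0.95 = 0.08360 m
1 × 1.2×10⁻⁴ × 750 = 0.09000 m
Layer 4: 0.74×10⁻⁴ × 0.53 × 1400 = 0.054908 m
Δh = 0.04641 + 0.08360 + 0.09000 + 0.054908 = 0.274918 m

275 mm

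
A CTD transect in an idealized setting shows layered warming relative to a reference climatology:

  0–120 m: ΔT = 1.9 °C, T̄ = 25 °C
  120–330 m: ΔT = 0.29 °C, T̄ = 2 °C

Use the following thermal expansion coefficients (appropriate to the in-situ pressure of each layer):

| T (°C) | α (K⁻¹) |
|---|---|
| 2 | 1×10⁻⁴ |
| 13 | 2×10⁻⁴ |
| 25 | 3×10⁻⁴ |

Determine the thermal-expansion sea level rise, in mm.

Layer 1 at 25 °C → α = 3×10⁻⁴ K⁻¹
Layer 2 at 2 °C → α = 1×10⁻⁴ K⁻¹
Layer 1: 120 × 3×10⁻⁴ × 1.9 = 0.06840 m
Layer 2: 210 × 1×10⁻⁴ × 0.29 = 0.00609 m
Δh = 0.06840 + 0.00609 = 0.07449 m

Δh = 74.5 mm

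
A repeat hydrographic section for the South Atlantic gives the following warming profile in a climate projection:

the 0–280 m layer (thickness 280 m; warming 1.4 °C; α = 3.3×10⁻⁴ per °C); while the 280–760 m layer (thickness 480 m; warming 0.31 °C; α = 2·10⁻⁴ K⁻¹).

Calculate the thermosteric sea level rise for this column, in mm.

0–280 m: 280 × 3.3×10⁻⁴ × 1.4 = 0.12936 m
Layer 2: 480 × 0.31 × 2×10⁻⁴ = 0.02976 m
Δh = 0.12936 + 0.02976 = 0.15912 m ≈ 160 mm

Δh ≈ 160 mm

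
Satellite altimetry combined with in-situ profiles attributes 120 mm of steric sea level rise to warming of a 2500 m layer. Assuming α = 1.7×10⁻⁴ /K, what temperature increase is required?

ΔT = Δh/(αH) = 0.12 / (1.7×10⁻⁴ × 2500) ≈ 0.2824 K

0.282 K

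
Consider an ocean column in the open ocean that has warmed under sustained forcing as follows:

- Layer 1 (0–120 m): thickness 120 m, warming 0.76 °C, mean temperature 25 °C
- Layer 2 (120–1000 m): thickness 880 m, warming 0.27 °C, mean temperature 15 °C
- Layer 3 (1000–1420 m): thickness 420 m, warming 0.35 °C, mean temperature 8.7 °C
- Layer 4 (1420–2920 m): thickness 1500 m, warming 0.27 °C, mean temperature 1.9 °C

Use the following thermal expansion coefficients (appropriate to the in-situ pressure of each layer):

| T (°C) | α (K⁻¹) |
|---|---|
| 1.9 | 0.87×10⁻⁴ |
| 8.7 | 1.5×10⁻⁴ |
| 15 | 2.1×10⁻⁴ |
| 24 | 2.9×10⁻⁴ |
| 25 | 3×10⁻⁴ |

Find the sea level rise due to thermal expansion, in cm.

13.5 cm of thermosteric rise

Layer 1 at 25 °C → α = 3×10⁻⁴ K⁻¹
Layer 2 at 15 °C → α = 2.1×10⁻⁴ K⁻¹
Layer 3 at 8.7 °C → α = 1.5×10⁻⁴ K⁻¹
Layer 4 at 1.9 °C → α = 0.87×10⁻⁴ K⁻¹
Layer 1: 120 × 0.76 × 3×10⁻⁴ = 0.02736 m
120–1000 m: 0.27 × 880 × 2.1×10⁻⁴ = 0.049896 m
Layer 3: 1.5×10⁻⁴ × 420 × 0.35 = 0.02205 m
1500 × 0.87×10⁻⁴ × 0.27 = 0.035235 m
Δh = 0.02736 + 0.049896 + 0.02205 + 0.035235 = 0.134541 m ≈ 13.5 cm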